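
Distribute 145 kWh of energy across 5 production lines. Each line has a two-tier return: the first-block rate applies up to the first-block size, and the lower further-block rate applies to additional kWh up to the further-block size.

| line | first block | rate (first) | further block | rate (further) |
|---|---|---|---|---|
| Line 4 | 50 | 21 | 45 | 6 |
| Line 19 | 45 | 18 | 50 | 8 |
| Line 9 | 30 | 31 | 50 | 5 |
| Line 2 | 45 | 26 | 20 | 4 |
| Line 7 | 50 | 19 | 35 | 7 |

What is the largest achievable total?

3530

Treat each block as its own option and order by rate: Line 9/T1 31 > Line 2/T1 26 > Line 4/T1 21 > Line 7/T1 19 > Line 19/T1 18 > Line 19/T2 8 > Line 7/T2 7 > Line 4/T2 6 > Line 9/T2 5 > Line 2/T2 4.
Line 9 T1 at 31: fill all 30 → 115 left.
Line 2 T1 at 26: fill all 45 → 70 left.
Line 4 T1 at 21: fill all 50 → 20 left.
Line 7/T1: +20 of 50 at 19; pool empty.
Total = 31×30 + 26×45 + 21×50 + 19×20 = 3530.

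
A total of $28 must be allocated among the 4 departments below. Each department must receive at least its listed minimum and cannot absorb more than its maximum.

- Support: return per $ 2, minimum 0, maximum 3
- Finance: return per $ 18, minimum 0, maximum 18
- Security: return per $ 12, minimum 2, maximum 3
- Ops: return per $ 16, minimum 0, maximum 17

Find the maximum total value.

Meeting every minimum uses 0+0+2+0 = 2 $, leaving 26.
Rank by return per $: Finance 18 > Ops 16 > Security 12 > Support 2.
Finance takes 18 more to reach its cap of 18 — 8 left.
Ops has room for 17 more but only 8 remain, so it gets 8.
Total = 18×18 + 12×2 + 16×8 = 476.

476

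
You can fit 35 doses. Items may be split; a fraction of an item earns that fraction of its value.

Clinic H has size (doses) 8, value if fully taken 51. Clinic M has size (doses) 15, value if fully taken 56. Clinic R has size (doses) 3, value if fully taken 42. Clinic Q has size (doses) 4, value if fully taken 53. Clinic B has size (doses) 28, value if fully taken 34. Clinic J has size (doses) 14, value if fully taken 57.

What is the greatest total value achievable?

225.4

Best value per unit of size first: Clinic R 42/3≈14, Clinic Q 53/4≈13.2, Clinic H 51/8≈6.38, Clinic J 57/14≈4.07, Clinic M 56/15≈3.73, Clinic B 34/28≈1.21.
All 3 doses of Clinic R fit (value 42) ; 32 remain.
Take all of Clinic Q (4 doses, value 53) ; 28 doses left.
Take all of Clinic H (8 doses, value 51) ; 20 doses left.
Clinic J: take in full, 14 doses for value 57 ; 6 left.
6 doses left: a 6/15 share of Clinic M gives 56×6/15 = 22.4.
Total value = 225.4.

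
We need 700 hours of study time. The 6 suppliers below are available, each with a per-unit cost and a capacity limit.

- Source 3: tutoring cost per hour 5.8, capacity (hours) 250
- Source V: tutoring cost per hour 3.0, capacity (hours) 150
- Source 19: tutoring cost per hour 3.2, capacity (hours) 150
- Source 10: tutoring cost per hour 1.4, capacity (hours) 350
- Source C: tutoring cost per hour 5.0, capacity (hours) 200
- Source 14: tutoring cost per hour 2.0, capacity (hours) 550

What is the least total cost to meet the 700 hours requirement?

Cheapest first:
Source 10 at 1.4: take all 350 hours — 350 still needed.
Source 14 (2.0): take the remaining 350 — done.
Source V, Source 19, Source C, Source 3: unused.
Cost = 350×1.4 + 350×2.0 = 1190.

1190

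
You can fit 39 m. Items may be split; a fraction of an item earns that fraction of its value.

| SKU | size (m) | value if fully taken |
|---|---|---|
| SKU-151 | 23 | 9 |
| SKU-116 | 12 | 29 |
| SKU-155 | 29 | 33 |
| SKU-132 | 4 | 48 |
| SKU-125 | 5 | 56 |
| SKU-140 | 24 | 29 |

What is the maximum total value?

154.75

Rank by value-to-size ratio: SKU-132 48/4≈12, SKU-125 56/5≈11.2, SKU-116 29/12≈2.42, SKU-140 29/24≈1.21, SKU-155 33/29≈1.14, SKU-151 9/23≈0.391.
Take all of SKU-132 (4 m, value 48) ; 35 m left.
All 5 m of SKU-125 fit (value 56) ; 30 remain.
SKU-116: take in full, 12 m for value 29 ; 18 left.
Only 18 m remain; take 18/24 of SKU-140 for value 29×18/24 = 21.75.
Total value = 154.75.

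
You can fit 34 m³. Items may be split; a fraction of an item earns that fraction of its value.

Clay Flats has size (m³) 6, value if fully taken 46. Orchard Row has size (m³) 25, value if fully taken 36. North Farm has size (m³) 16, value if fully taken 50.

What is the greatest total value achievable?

113.28

Sort by value density: Clay Flats 46/6≈7.67, North Farm 50/16≈3.12, Orchard Row 36/25≈1.44.
Clay Flats: take in full, 6 m³ for value 46 — 28 left.
Take all of North Farm (16 m³, value 50) — 12 m³ left.
12 m³ left: a 12/25 share of Orchard Row gives 36×12/25 = 17.28.
Total value = 113.28.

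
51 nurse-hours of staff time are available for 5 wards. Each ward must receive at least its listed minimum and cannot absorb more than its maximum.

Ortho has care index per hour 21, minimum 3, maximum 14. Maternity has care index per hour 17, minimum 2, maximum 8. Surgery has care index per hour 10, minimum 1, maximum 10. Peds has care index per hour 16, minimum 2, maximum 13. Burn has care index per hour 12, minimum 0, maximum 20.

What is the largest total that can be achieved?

Meeting every minimum uses 3+2+1+2+0 = 8 nurse-hours, leaving 43.
Highest care index per hour first: Ortho 21 > Maternity 17 > Peds 16 > Burn 12 > Surgery 10.
Ortho: +11 to 14 (cap) — 32 left.
Maternity takes 6 more to reach its cap of 8 — 26 left.
Peds takes 11 more to reach its cap of 13 — 15 left.
Burn has room for 20 more but only 15 remain, so it gets 15.
Total = 21×14 + 17×8 + 10×1 + 16×13 + 12×15 = 828.

828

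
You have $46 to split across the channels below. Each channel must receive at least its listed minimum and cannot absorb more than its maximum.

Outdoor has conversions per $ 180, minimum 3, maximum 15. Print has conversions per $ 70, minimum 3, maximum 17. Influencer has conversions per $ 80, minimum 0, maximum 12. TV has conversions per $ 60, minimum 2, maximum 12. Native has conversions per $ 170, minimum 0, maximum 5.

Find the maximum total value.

5470

Meeting every minimum uses 3+3+0+2+0 = 8 $, leaving 38.
Highest conversions per $ first: Outdoor 180 > Native 170 > Influencer 80 > Print 70 > TV 60.
Outdoor takes 12 more to reach its cap of 15 — 26 left.
Native: +5 to 5 (cap) — 21 left.
Influencer takes 12 more to reach its cap of 12 — 9 left.
Only 9 left; Print takes them to reach 12.
Total = 180×15 + 70×12 + 80×12 + 60×2 + 170×5 = 5470.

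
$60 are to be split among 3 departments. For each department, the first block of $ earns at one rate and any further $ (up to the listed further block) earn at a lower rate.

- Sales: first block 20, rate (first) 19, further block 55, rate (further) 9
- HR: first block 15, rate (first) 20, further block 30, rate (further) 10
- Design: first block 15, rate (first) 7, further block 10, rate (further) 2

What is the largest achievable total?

Order all 6 blocks by rate: HR/T1 20 > Sales/T1 19 > HR/T2 10 > Sales/T2 9 > Design/T1 7 > Design/T2 2.
HR/T1 (20): +15 → 45 left.
Fill Sales T1 block (20 at 19) → 25 left.
25 remain; put them into HR T2 at 10.
Total = 20×15 + 19×20 + 10×25 = 930.

930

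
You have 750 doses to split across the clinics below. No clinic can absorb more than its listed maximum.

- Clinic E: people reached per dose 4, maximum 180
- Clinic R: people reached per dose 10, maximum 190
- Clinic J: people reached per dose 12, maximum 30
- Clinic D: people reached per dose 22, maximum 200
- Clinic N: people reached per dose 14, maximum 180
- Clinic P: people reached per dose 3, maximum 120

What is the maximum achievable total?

9780

Order the clinics by people reached per dose: Clinic D 22 > Clinic N 14 > Clinic J 12 > Clinic R 10 > Clinic E 4 > Clinic P 3.
Give Clinic D 200 to hit its cap of 200 ; 550 left.
Give Clinic N 180 to hit its cap of 180 ; 370 left.
Clinic J: +30 to 30 (cap) ; 340 left.
Clinic R: +190 to 190 (cap) ; 150 left.
Clinic E has room for 180 but only 150 remain, so it gets 150.
Total = 4×150 + 10×190 + 12×30 + 22×200 + 14×180 = 9780.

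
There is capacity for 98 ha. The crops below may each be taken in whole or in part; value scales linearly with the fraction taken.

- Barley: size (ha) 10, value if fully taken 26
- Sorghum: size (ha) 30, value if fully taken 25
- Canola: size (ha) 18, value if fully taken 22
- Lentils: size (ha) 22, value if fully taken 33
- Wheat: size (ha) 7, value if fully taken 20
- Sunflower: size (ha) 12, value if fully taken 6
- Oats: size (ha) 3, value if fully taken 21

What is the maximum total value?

151

Rank by value-to-size ratio: Oats 21/3≈7, Wheat 20/7≈2.86, Barley 26/10≈2.6, Lentils 33/22≈1.5, Canola 22/18≈1.22, Sorghum 25/30≈0.833, Sunflower 6/12≈0.5.
Oats: take in full, 3 ha for value 21 ; 95 left.
Take all of Wheat (7 ha, value 20) ; 88 ha left.
Take all of Barley (10 ha, value 26) ; 78 ha left.
All 22 ha of Lentils fit (value 33) ; 56 remain.
Take all of Canola (18 ha, value 22) ; 38 ha left.
Sorghum: take in full, 30 ha for value 25 ; 8 left.
Fill the last 8 ha with part of Sunflower: 8/12 of it earns 4.
Total value = 151.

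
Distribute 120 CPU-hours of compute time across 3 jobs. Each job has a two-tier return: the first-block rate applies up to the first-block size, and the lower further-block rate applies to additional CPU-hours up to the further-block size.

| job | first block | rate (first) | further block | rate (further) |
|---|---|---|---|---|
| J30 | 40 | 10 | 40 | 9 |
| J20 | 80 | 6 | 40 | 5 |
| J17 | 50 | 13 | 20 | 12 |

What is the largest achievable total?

1380

Treat each block as its own option and order by rate: J17/tier1 13 > J17/tier2 12 > J30/tier1 10 > J30/tier2 9 > J20/tier1 6 > J20/tier2 5.
J17/tier1 (13): +50 ; 70 left.
J17 tier2 at 12: fill all 20 ; 50 left.
J30 tier1 at 10: fill all 40 ; 10 left.
J30 tier2 at 9: only 10 left, fill 10.
Total = 13×50 + 12×20 + 10×40 + 9×10 = 1380.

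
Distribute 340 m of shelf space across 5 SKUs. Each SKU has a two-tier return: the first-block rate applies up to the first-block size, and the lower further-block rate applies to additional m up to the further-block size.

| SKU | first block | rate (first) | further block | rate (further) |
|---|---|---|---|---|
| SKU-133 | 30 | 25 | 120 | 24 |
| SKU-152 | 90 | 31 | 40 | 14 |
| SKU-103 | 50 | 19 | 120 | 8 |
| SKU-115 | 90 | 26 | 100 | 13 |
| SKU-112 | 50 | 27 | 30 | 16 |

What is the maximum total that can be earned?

Treat each block as its own option and order by rate: SKU-152/T1 31 > SKU-112/T1 27 > SKU-115/T1 26 > SKU-133/T1 25 > SKU-133/T2 24 > SKU-103/T1 19 > SKU-112/T2 16 > SKU-152/T2 14 > SKU-115/T2 13 > SKU-103/T2 8.
SKU-152/T1 (31): +90 ; 250 left.
SKU-112 T1 at 27: fill all 50 ; 200 left.
SKU-115 T1 at 26: fill all 90 ; 110 left.
SKU-133/T1 (25): +30 ; 80 left.
80 remain; put them into SKU-133 T2 at 24.
Total = 31×90 + 27×50 + 26×90 + 25×30 + 24×80 = 9150.

9150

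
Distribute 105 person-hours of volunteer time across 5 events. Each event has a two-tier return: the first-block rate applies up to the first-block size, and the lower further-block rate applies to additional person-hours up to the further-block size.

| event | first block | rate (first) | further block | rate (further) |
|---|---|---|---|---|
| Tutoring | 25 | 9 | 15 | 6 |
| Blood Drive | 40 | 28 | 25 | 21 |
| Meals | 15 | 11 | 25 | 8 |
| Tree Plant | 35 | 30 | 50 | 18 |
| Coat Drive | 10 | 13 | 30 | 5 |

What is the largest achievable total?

2785

Order all 10 blocks by rate: Tree Plant/T1 30 > Blood Drive/T1 28 > Blood Drive/T2 21 > Tree Plant/T2 18 > Coat Drive/T1 13 > Meals/T1 11 > Tutoring/T1 9 > Meals/T2 8 > Tutoring/T2 6 > Coat Drive/T2 5.
Tree Plant T1 at 30: fill all 35 — 70 left.
Blood Drive T1 at 28: fill all 40 — 30 left.
Blood Drive/T2 (21): +25 — 5 left.
Tree Plant/T2: +5 of 50 at 18; pool empty.
Total = 30×35 + 28×40 + 21×25 + 18×5 = 2785.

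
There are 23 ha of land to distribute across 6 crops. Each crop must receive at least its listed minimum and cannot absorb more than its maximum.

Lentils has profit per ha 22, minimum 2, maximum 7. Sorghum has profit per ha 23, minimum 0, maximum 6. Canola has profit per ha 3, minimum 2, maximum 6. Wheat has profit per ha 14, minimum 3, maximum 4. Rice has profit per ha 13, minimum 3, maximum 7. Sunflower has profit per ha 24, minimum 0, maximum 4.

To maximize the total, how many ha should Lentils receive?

5

Meeting every minimum uses 2+0+2+3+3+0 = 10 ha, leaving 13.
Order the crops by profit per ha: Sunflower 24 > Sorghum 23 > Lentils 22 > Wheat 14 > Rice 13 > Canola 3.
Sunflower takes 4 more to reach its cap of 4 → 9 left.
Sorghum takes 6 more to reach its cap of 6 → 3 left.
Only 3 left; Lentils takes them to reach 5.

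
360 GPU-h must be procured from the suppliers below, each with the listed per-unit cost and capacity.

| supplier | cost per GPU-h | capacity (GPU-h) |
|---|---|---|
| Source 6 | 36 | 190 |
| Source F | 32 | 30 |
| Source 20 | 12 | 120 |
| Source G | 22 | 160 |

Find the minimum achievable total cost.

7720

Use suppliers in increasing cost order.
Source 20 (12): use full 120 — 240 GPU-h to go.
Source G (22): use full 160 — 80 GPU-h to go.
Take 30 from Source F at 32 — need 50 more.
Source 6 at 36: take 50 of its 190 — requirement met.
Cost = 120×12 + 160×22 + 30×32 + 50×36 = 7720.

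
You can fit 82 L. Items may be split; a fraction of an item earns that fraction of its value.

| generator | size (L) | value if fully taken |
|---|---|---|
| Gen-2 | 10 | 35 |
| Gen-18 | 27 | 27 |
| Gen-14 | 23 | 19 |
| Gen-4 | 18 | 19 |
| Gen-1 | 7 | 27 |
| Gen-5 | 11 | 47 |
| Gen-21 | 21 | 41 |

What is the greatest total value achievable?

184

Best value per unit of size first: Gen-5 47/11≈4.27, Gen-1 27/7≈3.86, Gen-2 35/10≈3.5, Gen-21 41/21≈1.95, Gen-4 19/18≈1.06, Gen-18 27/27≈1, Gen-14 19/23≈0.826.
Gen-5: take in full, 11 L for value 47 ; 71 left.
Gen-1: take in full, 7 L for value 27 ; 64 left.
Gen-2: take in full, 10 L for value 35 ; 54 left.
Take all of Gen-21 (21 L, value 41) ; 33 L left.
All 18 L of Gen-4 fit (value 19) ; 15 remain.
Only 15 L remain; take 15/27 of Gen-18 for value 27×15/27 = 15.
Total value = 184.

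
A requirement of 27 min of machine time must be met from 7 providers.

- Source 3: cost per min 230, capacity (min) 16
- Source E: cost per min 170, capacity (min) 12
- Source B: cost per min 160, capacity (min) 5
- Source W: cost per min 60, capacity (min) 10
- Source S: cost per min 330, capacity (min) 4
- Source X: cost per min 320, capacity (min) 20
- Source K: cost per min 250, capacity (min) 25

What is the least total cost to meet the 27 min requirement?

3440

Fill from the cheapest provider first.
Source W (60): use full 10 — 17 min to go.
Source B at 160: take all 5 min — 12 still needed.
Source E (170): use full 12 — 0 min to go.
Source 3, Source K, Source X, Source S: unused.
Cost = 10×60 + 5×160 + 12×170 = 3440.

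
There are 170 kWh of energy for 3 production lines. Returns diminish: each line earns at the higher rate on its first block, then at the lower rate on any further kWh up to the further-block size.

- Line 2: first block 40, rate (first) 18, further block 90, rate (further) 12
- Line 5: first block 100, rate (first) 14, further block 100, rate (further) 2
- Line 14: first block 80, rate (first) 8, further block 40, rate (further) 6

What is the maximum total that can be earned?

Order all 6 blocks by rate: Line 2/first 18 > Line 5/first 14 > Line 2/second 12 > Line 14/first 8 > Line 14/second 6 > Line 5/second 2.
Line 2/first (18): +40 — 130 left.
Line 5 first at 14: fill all 100 — 30 left.
Line 2 second at 12: only 30 left, fill 30.
Total = 18×40 + 14×100 + 12×30 = 2480.

2480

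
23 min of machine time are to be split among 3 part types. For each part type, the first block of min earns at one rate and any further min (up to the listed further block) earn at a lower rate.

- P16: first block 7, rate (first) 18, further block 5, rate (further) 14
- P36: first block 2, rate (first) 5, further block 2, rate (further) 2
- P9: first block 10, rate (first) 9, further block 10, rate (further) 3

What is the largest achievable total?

291

Treat each block as its own option and order by rate: P16/T1 18 > P16/T2 14 > P9/T1 9 > P36/T1 5 > P9/T2 3 > P36/T2 2.
P16/T1 (18): +7 → 16 left.
P16 T2 at 14: fill all 5 → 11 left.
Fill P9 T1 block (10 at 9) → 1 left.
P36/T1: +1 of 2 at 5; pool empty.
Total = 18×7 + 14×5 + 9×10 + 5×1 = 291.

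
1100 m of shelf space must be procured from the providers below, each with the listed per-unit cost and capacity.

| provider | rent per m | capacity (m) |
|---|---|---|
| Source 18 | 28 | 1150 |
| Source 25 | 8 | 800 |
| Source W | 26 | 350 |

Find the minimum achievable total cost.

Use providers in increasing cost order.
Source 25 (8): use full 800 — 300 m to go.
Source W (26): take the remaining 300 — done.
Source 18: unused.
Cost = 800×8 + 300×26 = 14200.

14200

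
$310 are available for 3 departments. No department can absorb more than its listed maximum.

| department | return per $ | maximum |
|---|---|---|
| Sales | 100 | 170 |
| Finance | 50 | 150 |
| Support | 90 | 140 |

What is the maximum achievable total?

Order the departments by return per $: Sales 100 > Support 90 > Finance 50.
Sales takes 170 to reach its cap of 170 ; 140 left.
Give Support 140 to hit its cap of 140 ; 0 left.
Total = 100×170 + 90×140 = 29600.

29600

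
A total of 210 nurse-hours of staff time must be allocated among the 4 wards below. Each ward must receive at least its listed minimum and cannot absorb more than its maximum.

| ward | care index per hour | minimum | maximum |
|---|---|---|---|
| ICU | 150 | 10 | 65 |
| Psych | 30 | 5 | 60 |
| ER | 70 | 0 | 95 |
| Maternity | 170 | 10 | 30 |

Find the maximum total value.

Meeting every minimum uses 10+5+0+10 = 25 nurse-hours, leaving 185.
Rank by care index per hour: Maternity 170 > ICU 150 > ER 70 > Psych 30.
Maternity: +20 to 30 (cap) — 165 left.
Give ICU 55 more to hit its cap of 65 — 110 left.
Give ER 95 more to hit its cap of 95 — 15 left.
Only 15 left; Psych takes them to reach 20.
Total = 150×65 + 30×20 + 70×95 + 170×30 = 22100.

22100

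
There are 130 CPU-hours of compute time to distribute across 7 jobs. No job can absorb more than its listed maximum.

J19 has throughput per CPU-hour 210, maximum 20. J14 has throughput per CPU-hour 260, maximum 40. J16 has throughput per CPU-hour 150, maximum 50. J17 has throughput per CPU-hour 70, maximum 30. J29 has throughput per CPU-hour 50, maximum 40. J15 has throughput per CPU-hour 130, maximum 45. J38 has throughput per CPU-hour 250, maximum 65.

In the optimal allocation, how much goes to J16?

5

Order the jobs by throughput per CPU-hour: J14 260 > J38 250 > J19 210 > J16 150 > J15 130 > J17 70 > J29 50.
J14: +40 to 40 (cap) → 90 left.
Give J38 65 to hit its cap of 65 → 25 left.
J19: +20 to 20 (cap) → 5 left.
J16 has room for 50 but only 5 remain, so it gets 5.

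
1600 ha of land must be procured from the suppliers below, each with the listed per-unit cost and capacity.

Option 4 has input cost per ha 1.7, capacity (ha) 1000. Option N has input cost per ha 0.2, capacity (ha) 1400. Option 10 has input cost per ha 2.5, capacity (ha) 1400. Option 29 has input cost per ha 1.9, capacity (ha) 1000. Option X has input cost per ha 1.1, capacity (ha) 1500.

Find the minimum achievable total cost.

Fill from the cheapest supplier first.
Option N (0.2): use full 1400 → 200 ha to go.
Take 200 from Option X at 1.1 to finish.
Option 4, Option 29, Option 10: unused.
Cost = 1400×0.2 + 200×1.1 = 500.

500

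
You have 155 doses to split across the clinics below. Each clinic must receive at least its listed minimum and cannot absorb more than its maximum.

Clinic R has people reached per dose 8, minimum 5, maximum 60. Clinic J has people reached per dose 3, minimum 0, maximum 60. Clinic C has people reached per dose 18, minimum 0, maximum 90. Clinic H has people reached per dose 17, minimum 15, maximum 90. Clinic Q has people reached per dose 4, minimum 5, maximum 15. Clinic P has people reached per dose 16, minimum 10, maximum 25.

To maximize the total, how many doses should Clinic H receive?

Meeting every minimum uses 5+0+0+15+5+10 = 35 doses, leaving 120.
Rank by people reached per dose: Clinic C 18 > Clinic H 17 > Clinic P 16 > Clinic R 8 > Clinic Q 4 > Clinic J 3.
Clinic C takes 90 more to reach its cap of 90 — 30 left.
Clinic H: +30 (room for 75) → 45. Pool exhausted.

45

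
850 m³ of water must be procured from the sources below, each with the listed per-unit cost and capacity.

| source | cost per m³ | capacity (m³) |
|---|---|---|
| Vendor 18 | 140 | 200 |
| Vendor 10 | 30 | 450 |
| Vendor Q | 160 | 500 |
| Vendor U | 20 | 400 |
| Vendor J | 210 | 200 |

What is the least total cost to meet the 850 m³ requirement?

21500

Fill from the cheapest source first.
Take 400 from Vendor U at 20 → need 450 more.
Vendor 10 at 30: take all 450 m³ → 0 still needed.
Vendor 18, Vendor Q, Vendor J: unused.
Cost = 400×20 + 450×30 = 21500.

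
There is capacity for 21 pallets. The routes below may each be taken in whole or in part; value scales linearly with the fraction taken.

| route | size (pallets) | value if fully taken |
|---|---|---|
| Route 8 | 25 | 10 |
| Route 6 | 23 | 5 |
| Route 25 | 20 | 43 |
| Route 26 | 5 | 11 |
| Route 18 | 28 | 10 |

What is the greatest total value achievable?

45.4

Best value per unit of size first: Route 26 11/5≈2.2, Route 25 43/20≈2.15, Route 8 10/25≈0.4, Route 18 10/28≈0.357, Route 6 5/23≈0.217.
All 5 pallets of Route 26 fit (value 11) — 16 remain.
Fill the last 16 pallets with part of Route 25: 16/20 of it earns 34.4.
Total value = 45.4.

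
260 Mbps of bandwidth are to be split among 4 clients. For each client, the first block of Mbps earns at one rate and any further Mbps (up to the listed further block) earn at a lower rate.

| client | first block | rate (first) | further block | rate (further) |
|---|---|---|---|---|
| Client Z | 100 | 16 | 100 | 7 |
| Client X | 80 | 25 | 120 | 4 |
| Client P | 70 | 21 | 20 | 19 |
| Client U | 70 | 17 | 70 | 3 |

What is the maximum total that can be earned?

Rank every tier by rate: Client X/tier1 25 > Client P/tier1 21 > Client P/tier2 19 > Client U/tier1 17 > Client Z/tier1 16 > Client Z/tier2 7 > Client X/tier2 4 > Client U/tier2 3.
Client X tier1 at 25: fill all 80 — 180 left.
Client P/tier1 (21): +70 — 110 left.
Fill Client P tier2 block (20 at 19) — 90 left.
Fill Client U tier1 block (70 at 17) — 20 left.
Client Z tier1 at 16: only 20 left, fill 20.
Total = 25×80 + 21×70 + 19×20 + 17×70 + 16×20 = 5360.

5360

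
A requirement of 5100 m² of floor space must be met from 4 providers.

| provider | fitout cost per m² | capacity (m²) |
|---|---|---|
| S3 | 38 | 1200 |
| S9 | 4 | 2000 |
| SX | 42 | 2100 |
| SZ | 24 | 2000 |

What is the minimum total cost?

Use providers in increasing cost order.
S9 at 4: take all 2000 m² — 3100 still needed.
SZ at 24: take all 2000 m² — 1100 still needed.
S3 (38): take the remaining 1100 — done.
SX: unused.
Cost = 2000×4 + 2000×24 + 1100×38 = 97800.

97800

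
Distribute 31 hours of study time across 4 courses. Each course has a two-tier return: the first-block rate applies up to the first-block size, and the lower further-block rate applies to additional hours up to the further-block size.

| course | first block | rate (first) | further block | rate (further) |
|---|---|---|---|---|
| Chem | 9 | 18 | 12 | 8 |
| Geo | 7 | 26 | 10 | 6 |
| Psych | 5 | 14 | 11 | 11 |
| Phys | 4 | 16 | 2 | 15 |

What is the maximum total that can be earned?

552

Rank every tier by rate: Geo/T1 26 > Chem/T1 18 > Phys/T1 16 > Phys/T2 15 > Psych/T1 14 > Psych/T2 11 > Chem/T2 8 > Geo/T2 6.
Geo/T1 (26): +7 — 24 left.
Chem T1 at 18: fill all 9 — 15 left.
Phys T1 at 16: fill all 4 — 11 left.
Phys/T2 (15): +2 — 9 left.
Fill Psych T1 block (5 at 14) — 4 left.
4 remain; put them into Psych T2 at 11.
Total = 26×7 + 18×9 + 16×4 + 15×2 + 14×5 + 11×4 = 552.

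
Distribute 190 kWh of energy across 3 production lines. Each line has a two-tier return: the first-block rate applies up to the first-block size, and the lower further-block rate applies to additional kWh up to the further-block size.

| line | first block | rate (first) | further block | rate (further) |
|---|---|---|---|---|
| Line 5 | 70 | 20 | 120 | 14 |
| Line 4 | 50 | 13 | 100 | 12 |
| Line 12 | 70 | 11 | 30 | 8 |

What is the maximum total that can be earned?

Rank every tier by rate: Line 5/T1 20 > Line 5/T2 14 > Line 4/T1 13 > Line 4/T2 12 > Line 12/T1 11 > Line 12/T2 8.
Fill Line 5 T1 block (70 at 20) — 120 left.
Line 5/T2 (14): +120 — 0 left.
Total = 20×70 + 14×120 = 3080.

3080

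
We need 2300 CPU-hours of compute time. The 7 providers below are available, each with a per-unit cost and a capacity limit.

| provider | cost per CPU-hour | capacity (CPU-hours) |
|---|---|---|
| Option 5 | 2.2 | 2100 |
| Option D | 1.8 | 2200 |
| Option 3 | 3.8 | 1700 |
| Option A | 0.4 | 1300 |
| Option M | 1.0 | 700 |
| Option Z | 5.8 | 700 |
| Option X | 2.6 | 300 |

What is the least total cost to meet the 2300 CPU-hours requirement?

1760

Cheapest first:
Option A (0.4): use full 1300 → 1000 CPU-hours to go.
Option M (1.0): use full 700 → 300 CPU-hours to go.
Option D at 1.8: take 300 of its 2200 → requirement met.
Option 5, Option X, Option 3, Option Z: unused.
Cost = 1300×0.4 + 700×1.0 + 300×1.8 = 1760.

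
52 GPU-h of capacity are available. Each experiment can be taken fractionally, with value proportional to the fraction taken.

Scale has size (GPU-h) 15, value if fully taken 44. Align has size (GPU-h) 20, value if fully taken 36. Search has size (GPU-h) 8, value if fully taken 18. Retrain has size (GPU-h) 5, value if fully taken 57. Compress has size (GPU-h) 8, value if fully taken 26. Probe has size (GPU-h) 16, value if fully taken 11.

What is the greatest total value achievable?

Rank by value-to-size ratio: Retrain 57/5≈11.4, Compress 26/8≈3.25, Scale 44/15≈2.93, Search 18/8≈2.25, Align 36/20≈1.8, Probe 11/16≈0.688.
All 5 GPU-h of Retrain fit (value 57) — 47 remain.
Compress: take in full, 8 GPU-h for value 26 — 39 left.
Scale: take in full, 15 GPU-h for value 44 — 24 left.
Search: take in full, 8 GPU-h for value 18 — 16 left.
Only 16 GPU-h remain; take 16/20 of Align for value 36×16/20 = 28.8.
Total value = 173.8.

173.8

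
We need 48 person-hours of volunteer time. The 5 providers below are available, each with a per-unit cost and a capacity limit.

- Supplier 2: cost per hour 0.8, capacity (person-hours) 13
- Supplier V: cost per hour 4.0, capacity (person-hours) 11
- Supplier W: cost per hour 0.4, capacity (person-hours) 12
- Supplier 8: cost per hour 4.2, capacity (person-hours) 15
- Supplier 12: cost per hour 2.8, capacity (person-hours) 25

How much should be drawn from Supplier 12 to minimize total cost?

Use providers in increasing cost order.
Take 12 from Supplier W at 0.4 — need 36 more.
Supplier 2 (0.8): use full 13 — 23 person-hours to go.
Supplier 12 (2.8): take the remaining 23 — done.
Supplier V, Supplier 8: unused.

23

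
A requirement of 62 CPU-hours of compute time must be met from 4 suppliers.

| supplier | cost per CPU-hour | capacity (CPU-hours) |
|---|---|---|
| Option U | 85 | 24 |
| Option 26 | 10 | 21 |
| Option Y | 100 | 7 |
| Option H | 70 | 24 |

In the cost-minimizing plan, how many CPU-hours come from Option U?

17

Cheapest first:
Option 26 (10): use full 21 — 41 CPU-hours to go.
Option H (70): use full 24 — 17 CPU-hours to go.
Option U at 85: take 17 of its 24 — requirement met.
Option Y: unused.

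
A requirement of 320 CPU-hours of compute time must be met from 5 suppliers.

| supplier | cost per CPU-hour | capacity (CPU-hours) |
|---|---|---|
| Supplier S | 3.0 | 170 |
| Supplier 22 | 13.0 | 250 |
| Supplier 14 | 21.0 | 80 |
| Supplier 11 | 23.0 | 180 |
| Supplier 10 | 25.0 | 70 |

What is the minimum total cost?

Fill from the cheapest supplier first.
Supplier S (3.0): use full 170 ; 150 CPU-hours to go.
Supplier 22 (13.0): take the remaining 150 ; done.
Supplier 14, Supplier 11, Supplier 10: unused.
Cost = 170×3.0 + 150×13.0 = 2460.

2460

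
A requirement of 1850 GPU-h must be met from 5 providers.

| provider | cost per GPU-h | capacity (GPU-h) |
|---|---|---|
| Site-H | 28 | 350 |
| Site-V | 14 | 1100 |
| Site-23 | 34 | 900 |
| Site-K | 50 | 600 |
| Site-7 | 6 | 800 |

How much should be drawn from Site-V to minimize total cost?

1050

Cheapest first:
Site-7 at 6: take all 800 GPU-h — 1050 still needed.
Site-V (14): take the remaining 1050 — done.
Site-H, Site-23, Site-K: unused.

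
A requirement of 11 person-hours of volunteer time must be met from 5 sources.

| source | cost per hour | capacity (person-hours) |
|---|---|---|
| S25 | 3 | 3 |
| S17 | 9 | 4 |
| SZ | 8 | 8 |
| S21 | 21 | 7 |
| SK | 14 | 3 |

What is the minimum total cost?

Fill from the cheapest source first.
Take 3 from S25 at 3 → need 8 more.
SZ (8): use full 8 → 0 person-hours to go.
S17, SK, S21: unused.
Cost = 3×3 + 8×8 = 73.

73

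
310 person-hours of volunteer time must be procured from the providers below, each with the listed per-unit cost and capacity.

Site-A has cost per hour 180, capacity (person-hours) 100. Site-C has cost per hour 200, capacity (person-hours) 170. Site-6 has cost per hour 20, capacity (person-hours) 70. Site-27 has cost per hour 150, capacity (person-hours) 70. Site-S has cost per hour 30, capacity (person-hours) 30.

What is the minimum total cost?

Fill from the cheapest provider first.
Site-6 at 20: take all 70 person-hours — 240 still needed.
Site-S (30): use full 30 — 210 person-hours to go.
Take 70 from Site-27 at 150 — need 140 more.
Take 100 from Site-A at 180 — need 40 more.
Site-C (200): take the remaining 40 — done.
Cost = 70×20 + 30×30 + 70×150 + 100×180 + 40×200 = 38800.

38800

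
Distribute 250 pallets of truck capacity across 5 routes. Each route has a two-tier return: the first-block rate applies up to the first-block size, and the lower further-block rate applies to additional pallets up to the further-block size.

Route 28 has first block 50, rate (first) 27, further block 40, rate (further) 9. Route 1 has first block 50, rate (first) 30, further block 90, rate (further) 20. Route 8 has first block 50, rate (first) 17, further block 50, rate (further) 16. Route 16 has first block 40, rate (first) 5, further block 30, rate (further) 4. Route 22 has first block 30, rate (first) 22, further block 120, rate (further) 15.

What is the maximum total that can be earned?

Order all 10 blocks by rate: Route 1/tier1 30 > Route 28/tier1 27 > Route 22/tier1 22 > Route 1/tier2 20 > Route 8/tier1 17 > Route 8/tier2 16 > Route 22/tier2 15 > Route 28/tier2 9 > Route 16/tier1 5 > Route 16/tier2 4.
Route 1/tier1 (30): +50 — 200 left.
Fill Route 28 tier1 block (50 at 27) — 150 left.
Route 22/tier1 (22): +30 — 120 left.
Route 1/tier2 (20): +90 — 30 left.
Route 8 tier1 at 17: only 30 left, fill 30.
Total = 30×50 + 27×50 + 22×30 + 20×90 + 17×30 = 5820.

5820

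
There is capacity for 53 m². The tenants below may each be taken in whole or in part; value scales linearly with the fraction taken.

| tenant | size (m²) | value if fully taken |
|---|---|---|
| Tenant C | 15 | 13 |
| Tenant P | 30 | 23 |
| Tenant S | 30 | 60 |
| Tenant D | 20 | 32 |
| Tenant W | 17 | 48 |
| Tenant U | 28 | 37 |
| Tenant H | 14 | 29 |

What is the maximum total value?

121

Best value per unit of size first: Tenant W 48/17≈2.82, Tenant H 29/14≈2.07, Tenant S 60/30≈2, Tenant D 32/20≈1.6, Tenant U 37/28≈1.32, Tenant C 13/15≈0.867, Tenant P 23/30≈0.767.
Tenant W: take in full, 17 m² for value 48 → 36 left.
Take all of Tenant H (14 m², value 29) → 22 m² left.
Only 22 m² remain; take 22/30 of Tenant S for value 60×22/30 = 44.
Total value = 121.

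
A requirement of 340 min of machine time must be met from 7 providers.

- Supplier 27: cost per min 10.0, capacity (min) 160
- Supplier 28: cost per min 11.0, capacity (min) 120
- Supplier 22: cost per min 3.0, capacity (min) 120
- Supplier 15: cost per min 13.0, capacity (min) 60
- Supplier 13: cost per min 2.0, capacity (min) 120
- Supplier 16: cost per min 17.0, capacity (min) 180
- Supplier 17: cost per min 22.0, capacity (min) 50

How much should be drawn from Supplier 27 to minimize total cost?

Fill from the cheapest provider first.
Supplier 13 at 2.0: take all 120 min — 220 still needed.
Take 120 from Supplier 22 at 3.0 — need 100 more.
Supplier 27 (10.0): take the remaining 100 — done.
Supplier 28, Supplier 15, Supplier 16, Supplier 17: unused.

100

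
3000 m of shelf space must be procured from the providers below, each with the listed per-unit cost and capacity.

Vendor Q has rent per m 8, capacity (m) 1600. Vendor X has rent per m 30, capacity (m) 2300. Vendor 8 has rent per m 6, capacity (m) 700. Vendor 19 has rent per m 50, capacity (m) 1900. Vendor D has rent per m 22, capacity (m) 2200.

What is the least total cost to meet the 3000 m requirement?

Use providers in increasing cost order.
Vendor 8 (6): use full 700 → 2300 m to go.
Vendor Q (8): use full 1600 → 700 m to go.
Vendor D at 22: take 700 of its 2200 → requirement met.
Vendor X, Vendor 19: unused.
Cost = 700×6 + 1600×8 + 700×22 = 32400.

32400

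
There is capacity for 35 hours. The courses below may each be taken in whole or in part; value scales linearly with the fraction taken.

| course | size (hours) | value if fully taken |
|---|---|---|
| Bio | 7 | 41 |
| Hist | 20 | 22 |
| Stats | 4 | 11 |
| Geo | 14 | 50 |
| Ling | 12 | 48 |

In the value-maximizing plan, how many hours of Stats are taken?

Sort by value density: Bio 41/7≈5.86, Ling 48/12≈4, Geo 50/14≈3.57, Stats 11/4≈2.75, Hist 22/20≈1.1.
Take all of Bio (7 hours, value 41) ; 28 hours left.
Ling: take in full, 12 hours for value 48 ; 16 left.
Take all of Geo (14 hours, value 50) ; 2 hours left.
2 hours left: a 2/4 share of Stats gives 11×2/4 = 5.5.

2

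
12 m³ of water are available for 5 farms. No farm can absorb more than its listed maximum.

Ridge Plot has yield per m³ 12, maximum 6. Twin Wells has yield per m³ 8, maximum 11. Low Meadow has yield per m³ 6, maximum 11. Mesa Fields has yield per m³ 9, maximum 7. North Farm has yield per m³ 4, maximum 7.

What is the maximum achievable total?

126

Rank by yield per m³: Ridge Plot 12 > Mesa Fields 9 > Twin Wells 8 > Low Meadow 6 > North Farm 4.
Give Ridge Plot 6 to hit its cap of 6 — 6 left.
Mesa Fields has room for 7 but only 6 remain, so it gets 6.
Total = 12×6 + 9×6 = 126.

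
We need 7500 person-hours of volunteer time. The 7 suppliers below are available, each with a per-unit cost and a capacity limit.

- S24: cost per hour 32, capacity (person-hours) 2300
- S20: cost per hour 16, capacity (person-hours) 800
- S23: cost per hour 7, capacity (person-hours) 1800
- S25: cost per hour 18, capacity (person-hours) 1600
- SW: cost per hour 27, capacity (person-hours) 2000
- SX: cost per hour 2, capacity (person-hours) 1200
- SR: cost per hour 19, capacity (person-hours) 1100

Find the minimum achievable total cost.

104500

Cheapest first:
SX at 2: take all 1200 person-hours → 6300 still needed.
Take 1800 from S23 at 7 → need 4500 more.
Take 800 from S20 at 16 → need 3700 more.
S25 at 18: take all 1600 person-hours → 2100 still needed.
SR (19): use full 1100 → 1000 person-hours to go.
Take 1000 from SW at 27 to finish.
S24: unused.
Cost = 1200×2 + 1800×7 + 800×16 + 1600×18 + 1100×19 + 1000×27 = 104500.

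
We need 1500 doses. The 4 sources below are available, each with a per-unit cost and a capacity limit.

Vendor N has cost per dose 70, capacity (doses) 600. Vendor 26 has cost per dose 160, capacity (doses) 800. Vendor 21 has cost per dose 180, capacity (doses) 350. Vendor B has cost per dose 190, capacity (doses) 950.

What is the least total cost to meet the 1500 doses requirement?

188000

Use sources in increasing cost order.
Vendor N at 70: take all 600 doses ; 900 still needed.
Vendor 26 at 160: take all 800 doses ; 100 still needed.
Take 100 from Vendor 21 at 180 to finish.
Vendor B: unused.
Cost = 600×70 + 800×160 + 100×180 = 188000.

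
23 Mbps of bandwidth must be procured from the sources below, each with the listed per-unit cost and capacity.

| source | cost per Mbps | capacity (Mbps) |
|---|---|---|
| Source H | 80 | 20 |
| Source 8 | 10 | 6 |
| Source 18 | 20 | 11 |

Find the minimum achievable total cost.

760

Fill from the cheapest source first.
Source 8 (10): use full 6 — 17 Mbps to go.
Source 18 (20): use full 11 — 6 Mbps to go.
Source H at 80: take 6 of its 20 — requirement met.
Cost = 6×10 + 11×20 + 6×80 = 760.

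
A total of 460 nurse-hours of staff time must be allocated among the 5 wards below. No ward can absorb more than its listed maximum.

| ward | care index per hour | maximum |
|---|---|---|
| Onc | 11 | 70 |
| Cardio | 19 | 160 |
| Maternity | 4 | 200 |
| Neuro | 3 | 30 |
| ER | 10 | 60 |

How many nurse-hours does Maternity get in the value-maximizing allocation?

Highest care index per hour first: Cardio 19 > Onc 11 > ER 10 > Maternity 4 > Neuro 3.
Cardio takes 160 to reach its cap of 160 ; 300 left.
Onc: +70 to 70 (cap) ; 230 left.
Give ER 60 to hit its cap of 60 ; 170 left.
Maternity has room for 200 but only 170 remain, so it gets 170.

170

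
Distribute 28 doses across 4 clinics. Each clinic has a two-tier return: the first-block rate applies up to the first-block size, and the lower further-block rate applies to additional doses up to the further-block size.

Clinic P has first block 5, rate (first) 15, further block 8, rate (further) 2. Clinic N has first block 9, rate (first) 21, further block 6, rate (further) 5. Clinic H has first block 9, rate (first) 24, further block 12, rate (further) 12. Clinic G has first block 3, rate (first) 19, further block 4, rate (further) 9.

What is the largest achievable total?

561

Order all 8 blocks by rate: Clinic H/T1 24 > Clinic N/T1 21 > Clinic G/T1 19 > Clinic P/T1 15 > Clinic H/T2 12 > Clinic G/T2 9 > Clinic N/T2 5 > Clinic P/T2 2.
Clinic H T1 at 24: fill all 9 → 19 left.
Clinic N/T1 (21): +9 → 10 left.
Clinic G/T1 (19): +3 → 7 left.
Clinic P/T1 (15): +5 → 2 left.
Clinic H T2 at 12: only 2 left, fill 2.
Total = 24×9 + 21×9 + 19×3 + 15×5 + 12×2 = 561.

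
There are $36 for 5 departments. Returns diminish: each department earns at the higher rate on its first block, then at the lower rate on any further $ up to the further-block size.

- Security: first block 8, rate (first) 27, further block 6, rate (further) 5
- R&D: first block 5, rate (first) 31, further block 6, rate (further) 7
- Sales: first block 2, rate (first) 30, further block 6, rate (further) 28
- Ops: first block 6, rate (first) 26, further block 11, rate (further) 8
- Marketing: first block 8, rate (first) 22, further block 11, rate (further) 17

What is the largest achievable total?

948

Rank every tier by rate: R&D/first 31 > Sales/first 30 > Sales/second 28 > Security/first 27 > Ops/first 26 > Marketing/first 22 > Marketing/second 17 > Ops/second 8 > R&D/second 7 > Security/second 5.
R&D/first (31): +5 → 31 left.
Sales/first (30): +2 → 29 left.
Sales second at 28: fill all 6 → 23 left.
Security first at 27: fill all 8 → 15 left.
Ops/first (26): +6 → 9 left.
Fill Marketing first block (8 at 22) → 1 left.
1 remain; put them into Marketing second at 17.
Total = 31×5 + 30×2 + 28×6 + 27×8 + 26×6 + 22×8 + 17×1 = 948.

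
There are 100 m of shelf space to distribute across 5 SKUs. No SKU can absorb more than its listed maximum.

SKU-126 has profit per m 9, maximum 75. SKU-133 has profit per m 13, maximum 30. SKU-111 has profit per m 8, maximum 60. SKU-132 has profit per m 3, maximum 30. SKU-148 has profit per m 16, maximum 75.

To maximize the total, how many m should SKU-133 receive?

25

Rank by profit per m: SKU-148 16 > SKU-133 13 > SKU-126 9 > SKU-111 8 > SKU-132 3.
SKU-148: +75 to 75 (cap) — 25 left.
SKU-133: +25 (room for 30) → 25. Pool exhausted.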